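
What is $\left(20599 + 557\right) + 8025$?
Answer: $29181$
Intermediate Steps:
$\left(20599 + 557\right) + 8025 = 21156 + 8025 = 29181$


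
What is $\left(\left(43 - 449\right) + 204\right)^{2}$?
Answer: $40804$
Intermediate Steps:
$\left(\left(43 - 449\right) + 204\right)^{2} = \left(-406 + 204\right)^{2} = \left(-202\right)^{2} = 40804$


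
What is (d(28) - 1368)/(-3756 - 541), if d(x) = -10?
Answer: 1378/4297 ≈ 0.32069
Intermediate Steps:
(d(28) - 1368)/(-3756 - 541) = (-10 - 1368)/(-3756 - 541) = -1378/(-4297) = -1378*(-1/4297) = 1378/4297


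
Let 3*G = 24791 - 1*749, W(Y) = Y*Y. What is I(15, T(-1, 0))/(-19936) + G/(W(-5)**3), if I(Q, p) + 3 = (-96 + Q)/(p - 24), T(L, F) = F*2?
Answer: 1278089957/2492000000 ≈ 0.51288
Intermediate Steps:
W(Y) = Y**2
G = 8014 (G = (24791 - 1*749)/3 = (24791 - 749)/3 = (1/3)*24042 = 8014)
T(L, F) = 2*F
I(Q, p) = -3 + (-96 + Q)/(-24 + p) (I(Q, p) = -3 + (-96 + Q)/(p - 24) = -3 + (-96 + Q)/(-24 + p))
I(15, T(-1, 0))/(-19936) + G/(W(-5)**3) = ((-24 + 15 - 6*0)/(-24 + 2*0))/(-19936) + 8014/(((-5)**2)**3) = ((-24 + 15 - 3*0)/(-24 + 0))*(-1/19936) + 8014/(25**3) = ((-24 + 15 + 0)/(-24))*(-1/19936) + 8014/15625 = -1/24*(-9)*(-1/19936) + 8014*(1/15625) = (3/8)*(-1/19936) + 8014/15625 = -3/159488 + 8014/15625 = 1278089957/2492000000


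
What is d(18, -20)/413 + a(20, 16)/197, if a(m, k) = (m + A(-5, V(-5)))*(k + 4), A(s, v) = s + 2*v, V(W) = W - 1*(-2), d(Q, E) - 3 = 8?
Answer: 76507/81361 ≈ 0.94034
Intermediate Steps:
d(Q, E) = 11 (d(Q, E) = 3 + 8 = 11)
V(W) = 2 + W (V(W) = W + 2 = 2 + W)
a(m, k) = (-11 + m)*(4 + k) (a(m, k) = (m + (-5 + 2*(2 - 5)))*(k + 4) = (m + (-5 + 2*(-3)))*(4 + k) = (m + (-5 - 6))*(4 + k) = (m - 11)*(4 + k) = (-11 + m)*(4 + k))
d(18, -20)/413 + a(20, 16)/197 = 11/413 + (-44 - 11*16 + 4*20 + 16*20)/197 = 11*(1/413) + (-44 - 176 + 80 + 320)*(1/197) = 11/413 + 180*(1/197) = 11/413 + 180/197 = 76507/81361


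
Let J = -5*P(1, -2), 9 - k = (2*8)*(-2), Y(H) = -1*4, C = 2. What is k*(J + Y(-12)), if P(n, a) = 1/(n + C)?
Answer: -697/3 ≈ -232.33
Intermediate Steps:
Y(H) = -4
P(n, a) = 1/(2 + n) (P(n, a) = 1/(n + 2) = 1/(2 + n))
k = 41 (k = 9 - 2*8*(-2) = 9 - 16*(-2) = 9 - 1*(-32) = 9 + 32 = 41)
J = -5/3 (J = -5/(2 + 1) = -5/3 ≈ -1.6667)
k*(J + Y(-12)) = 41*(-5/3 - 4) = 41*(-17/3) = -697/3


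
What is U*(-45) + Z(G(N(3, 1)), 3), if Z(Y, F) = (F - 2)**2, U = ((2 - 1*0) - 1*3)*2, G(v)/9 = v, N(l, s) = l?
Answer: 91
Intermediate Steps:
G(v) = 9*v
U = -2 (U = ((2 + 0) - 3)*2 = (2 - 3)*2 = -1*2 = -2)
Z(Y, F) = (-2 + F)**2
U*(-45) + Z(G(N(3, 1)), 3) = -2*(-45) + (-2 + 3)**2 = 90 + 1**2 = 90 + 1 = 91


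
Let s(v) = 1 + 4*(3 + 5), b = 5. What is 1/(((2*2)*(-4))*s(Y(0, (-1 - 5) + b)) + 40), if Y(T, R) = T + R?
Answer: -1/488 ≈ -0.0020492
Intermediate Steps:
Y(T, R) = R + T
s(v) = 33 (s(v) = 1 + 4*8 = 1 + 32 = 33)
1/(((2*2)*(-4))*s(Y(0, (-1 - 5) + b)) + 40) = 1/(((2*2)*(-4))*33 + 40) = 1/((4*(-4))*33 + 40) = 1/(-16*33 + 40) = 1/(-528 + 40) = 1/(-488) = -1/488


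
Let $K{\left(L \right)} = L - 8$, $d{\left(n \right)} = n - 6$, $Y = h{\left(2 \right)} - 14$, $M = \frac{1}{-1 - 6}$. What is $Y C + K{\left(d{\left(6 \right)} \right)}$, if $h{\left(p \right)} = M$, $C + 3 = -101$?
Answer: $\frac{10240}{7} \approx 1462.9$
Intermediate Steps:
$C = -104$ ($C = -3 - 101 = -104$)
$M = - \frac{1}{7}$ ($M = \frac{1}{-7} = - \frac{1}{7} \approx -0.14286$)
$h{\left(p \right)} = - \frac{1}{7}$
$Y = - \frac{99}{7}$ ($Y = - \frac{1}{7} - 14 = - \frac{99}{7} \approx -14.143$)
$d{\left(n \right)} = -6 + n$ ($d{\left(n \right)} = n - 6 = -6 + n$)
$K{\left(L \right)} = -8 + L$
$Y C + K{\left(d{\left(6 \right)} \right)} = \left(- \frac{99}{7}\right) \left(-104\right) + \left(-8 + \left(-6 + 6\right)\right) = \frac{10296}{7} + \left(-8 + 0\right) = \frac{10296}{7} - 8 = \frac{10240}{7}$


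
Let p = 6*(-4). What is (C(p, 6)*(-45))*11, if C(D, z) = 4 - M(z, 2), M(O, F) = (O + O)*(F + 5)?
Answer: 39600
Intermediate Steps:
p = -24
M(O, F) = 2*O*(5 + F) (M(O, F) = (2*O)*(5 + F) = 2*O*(5 + F))
C(D, z) = 4 - 14*z (C(D, z) = 4 - 2*z*(5 + 2) = 4 - 2*z*7 = 4 - 14*z)
(C(p, 6)*(-45))*11 = ((4 - 14*6)*(-45))*11 = ((4 - 84)*(-45))*11 = -80*(-45)*11 = 3600*11 = 39600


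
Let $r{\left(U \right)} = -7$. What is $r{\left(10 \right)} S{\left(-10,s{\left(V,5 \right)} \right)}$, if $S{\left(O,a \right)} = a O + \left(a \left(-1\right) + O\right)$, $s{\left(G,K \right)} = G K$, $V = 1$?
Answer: $455$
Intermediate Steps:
$S{\left(O,a \right)} = O - a + O a$ ($S{\left(O,a \right)} = O a + \left(- a + O\right) = O a + \left(O - a\right) = O - a + O a$)
$r{\left(10 \right)} S{\left(-10,s{\left(V,5 \right)} \right)} = - 7 \left(-10 - 1 \cdot 5 - 10 \cdot 1 \cdot 5\right) = - 7 \left(-10 - 5 - 50\right) = \left(-7\right) \left(-65\right) = 455$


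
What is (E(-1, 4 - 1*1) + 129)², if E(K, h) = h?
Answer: 17424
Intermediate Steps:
(E(-1, 4 - 1*1) + 129)² = ((4 - 1*1) + 129)² = ((4 - 1) + 129)² = (3 + 129)² = 132² = 17424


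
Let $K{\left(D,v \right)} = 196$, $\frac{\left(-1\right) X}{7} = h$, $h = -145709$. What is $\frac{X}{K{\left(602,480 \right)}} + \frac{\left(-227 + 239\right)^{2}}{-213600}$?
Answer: $\frac{324202483}{62300} \approx 5203.9$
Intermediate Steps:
$X = 1019963$ ($X = \left(-7\right) \left(-145709\right) = 1019963$)
$\frac{X}{K{\left(602,480 \right)}} + \frac{\left(-227 + 239\right)^{2}}{-213600} = \frac{1019963}{196} + \frac{\left(-227 + 239\right)^{2}}{-213600} = 1019963 \cdot \frac{1}{196} + 12^{2} \left(- \frac{1}{213600}\right) = \frac{145709}{28} + 144 \left(- \frac{1}{213600}\right) = \frac{145709}{28} - \frac{3}{4450} = \frac{324202483}{62300}$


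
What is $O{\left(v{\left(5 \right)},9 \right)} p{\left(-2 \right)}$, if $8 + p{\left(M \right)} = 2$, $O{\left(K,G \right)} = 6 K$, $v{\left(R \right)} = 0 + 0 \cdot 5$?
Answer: $0$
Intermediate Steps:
$v{\left(R \right)} = 0$ ($v{\left(R \right)} = 0 + 0 = 0$)
$p{\left(M \right)} = -6$ ($p{\left(M \right)} = -8 + 2 = -6$)
$O{\left(v{\left(5 \right)},9 \right)} p{\left(-2 \right)} = 6 \cdot 0 \left(-6\right) = 0 \left(-6\right) = 0$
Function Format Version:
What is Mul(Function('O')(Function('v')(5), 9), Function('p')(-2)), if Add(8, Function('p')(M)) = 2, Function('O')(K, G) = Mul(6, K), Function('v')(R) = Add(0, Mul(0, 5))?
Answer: 0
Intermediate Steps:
Function('v')(R) = 0 (Function('v')(R) = Add(0, 0) = 0)
Function('p')(M) = -6 (Function('p')(M) = Add(-8, 2) = -6)
Mul(Function('O')(Function('v')(5), 9), Function('p')(-2)) = Mul(Mul(6, 0), -6) = Mul(0, -6) = 0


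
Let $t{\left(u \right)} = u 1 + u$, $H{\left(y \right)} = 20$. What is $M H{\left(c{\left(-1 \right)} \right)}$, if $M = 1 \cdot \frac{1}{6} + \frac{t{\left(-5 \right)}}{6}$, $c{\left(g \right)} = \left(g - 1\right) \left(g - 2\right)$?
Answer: $-30$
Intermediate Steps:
$c{\left(g \right)} = \left(-1 + g\right) \left(-2 + g\right)$
$t{\left(u \right)} = 2 u$ ($t{\left(u \right)} = u + u = 2 u$)
$M = - \frac{3}{2}$ ($M = 1 \cdot \frac{1}{6} + \frac{2 \left(-5\right)}{6} = 1 \cdot \frac{1}{6} - \frac{5}{3} = \frac{1}{6} - \frac{5}{3} = - \frac{3}{2} \approx -1.5$)
$M H{\left(c{\left(-1 \right)} \right)} = \left(- \frac{3}{2}\right) 20 = -30$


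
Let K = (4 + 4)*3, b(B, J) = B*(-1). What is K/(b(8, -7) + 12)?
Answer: 6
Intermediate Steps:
b(B, J) = -B
K = 24 (K = 8*3 = 24)
K/(b(8, -7) + 12) = 24/(-1*8 + 12) = 24/(-8 + 12) = 24/4 = 24*(1/4) = 6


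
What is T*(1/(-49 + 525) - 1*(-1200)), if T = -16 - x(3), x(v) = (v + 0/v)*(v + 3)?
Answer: -571201/14 ≈ -40800.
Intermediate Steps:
x(v) = v*(3 + v) (x(v) = (v + 0)*(3 + v) = v*(3 + v))
T = -34 (T = -16 - 3*(3 + 3) = -16 - 3*6 = -16 - 1*18 = -16 - 18 = -34)
T*(1/(-49 + 525) - 1*(-1200)) = -34*(1/(-49 + 525) - 1*(-1200)) = -34*(1/476 + 1200) = -34*571201/476 = -571201/14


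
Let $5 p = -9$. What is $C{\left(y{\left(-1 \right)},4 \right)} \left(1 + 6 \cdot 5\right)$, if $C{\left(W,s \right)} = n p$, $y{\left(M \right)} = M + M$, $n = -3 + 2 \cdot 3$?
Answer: $- \frac{837}{5} \approx -167.4$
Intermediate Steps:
$p = - \frac{9}{5}$ ($p = \frac{1}{5} \left(-9\right) = - \frac{9}{5} \approx -1.8$)
$n = 3$ ($n = -3 + 6 = 3$)
$y{\left(M \right)} = 2 M$
$C{\left(W,s \right)} = - \frac{27}{5}$ ($C{\left(W,s \right)} = 3 \left(- \frac{9}{5}\right) = - \frac{27}{5}$)
$C{\left(y{\left(-1 \right)},4 \right)} \left(1 + 6 \cdot 5\right) = - \frac{27 \left(1 + 6 \cdot 5\right)}{5} = - \frac{27 \left(1 + 30\right)}{5} = \left(- \frac{27}{5}\right) 31 = - \frac{837}{5}$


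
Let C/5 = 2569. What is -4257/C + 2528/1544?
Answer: 3237419/2479085 ≈ 1.3059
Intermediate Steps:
C = 12845 (C = 5*2569 = 12845)
-4257/C + 2528/1544 = -4257/12845 + 2528/1544 = -4257*1/12845 + 2528*(1/1544) = -4257/12845 + 316/193 = 3237419/2479085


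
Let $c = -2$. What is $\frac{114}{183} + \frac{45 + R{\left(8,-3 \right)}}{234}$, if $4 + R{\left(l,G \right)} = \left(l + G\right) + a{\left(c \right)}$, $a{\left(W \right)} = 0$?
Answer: $\frac{5849}{7137} \approx 0.81953$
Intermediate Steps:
$R{\left(l,G \right)} = -4 + G + l$ ($R{\left(l,G \right)} = -4 + \left(\left(l + G\right) + 0\right) = -4 + \left(\left(G + l\right) + 0\right) = -4 + \left(G + l\right) = -4 + G + l$)
$\frac{114}{183} + \frac{45 + R{\left(8,-3 \right)}}{234} = \frac{114}{183} + \frac{45 - -1}{234} = 114 \cdot \frac{1}{183} + \left(45 + 1\right) \frac{1}{234} = \frac{38}{61} + 46 \cdot \frac{1}{234} = \frac{38}{61} + \frac{23}{117} = \frac{5849}{7137}$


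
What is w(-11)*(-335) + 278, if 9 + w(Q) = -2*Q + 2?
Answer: -4747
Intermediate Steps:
w(Q) = -7 - 2*Q (w(Q) = -9 + (-2*Q + 2) = -9 + (2 - 2*Q) = -7 - 2*Q)
w(-11)*(-335) + 278 = (-7 - 2*(-11))*(-335) + 278 = (-7 + 22)*(-335) + 278 = 15*(-335) + 278 = -5025 + 278 = -4747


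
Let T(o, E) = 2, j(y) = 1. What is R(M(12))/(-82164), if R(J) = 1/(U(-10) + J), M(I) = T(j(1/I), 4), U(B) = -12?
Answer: 1/821640 ≈ 1.2171e-6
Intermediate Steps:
M(I) = 2
R(J) = 1/(-12 + J)
R(M(12))/(-82164) = 1/((-12 + 2)*(-82164)) = -1/82164/(-10) = -⅒*(-1/82164) = 1/821640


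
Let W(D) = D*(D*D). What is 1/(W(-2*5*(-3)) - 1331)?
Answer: 1/25669 ≈ 3.8958e-5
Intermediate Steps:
W(D) = D**3 (W(D) = D*D**2 = D**3)
1/(W(-2*5*(-3)) - 1331) = 1/((-2*5*(-3))**3 - 1331) = 1/((-10*(-3))**3 - 1331) = 1/(30**3 - 1331) = 1/(27000 - 1331) = 1/25669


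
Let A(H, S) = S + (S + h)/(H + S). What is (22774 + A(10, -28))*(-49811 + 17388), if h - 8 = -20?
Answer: -6638090482/9 ≈ -7.3757e+8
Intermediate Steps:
h = -12 (h = 8 - 20 = -12)
A(H, S) = S + (-12 + S)/(H + S) (A(H, S) = S + (S - 12)/(H + S) = S + (-12 + S)/(H + S))
(22774 + A(10, -28))*(-49811 + 17388) = (22774 + (-12 - 28 + (-28)**2 + 10*(-28))/(10 - 28))*(-49811 + 17388) = (22774 + (-12 - 28 + 784 - 280)/(-18))*(-32423) = (22774 - 1/18*464)*(-32423) = (22774 - 232/9)*(-32423) = (204734/9)*(-32423) = -6638090482/9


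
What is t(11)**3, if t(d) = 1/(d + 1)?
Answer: 1/1728 ≈ 0.00057870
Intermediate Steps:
t(d) = 1/(1 + d)
t(11)**3 = (1/(1 + 11))**3 = (1/12)**3 = 1/1728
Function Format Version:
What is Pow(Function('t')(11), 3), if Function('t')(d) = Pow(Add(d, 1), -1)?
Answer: Rational(1, 1728) ≈ 0.00057870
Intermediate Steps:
Function('t')(d) = Pow(Add(1, d), -1)
Pow(Function('t')(11), 3) = Pow(Pow(Add(1, 11), -1), 3) = Pow(Pow(12, -1), 3) = Pow(Rational(1, 12), 3) = Rational(1, 1728)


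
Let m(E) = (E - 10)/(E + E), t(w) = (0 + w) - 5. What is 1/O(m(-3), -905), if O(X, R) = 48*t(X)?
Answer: -1/136 ≈ -0.0073529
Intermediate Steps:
t(w) = -5 + w (t(w) = w - 5 = -5 + w)
m(E) = (-10 + E)/(2*E) (m(E) = (-10 + E)/((2*E)) = (-10 + E)*(1/(2*E)) = (-10 + E)/(2*E))
O(X, R) = -240 + 48*X (O(X, R) = 48*(-5 + X) = -240 + 48*X)
1/O(m(-3), -905) = 1/(-240 + 48*((½)*(-10 - 3)/(-3))) = 1/(-240 + 48*((½)*(-⅓)*(-13))) = 1/(-240 + 48*(13/6)) = 1/(-240 + 104) = 1/(-136) = -1/136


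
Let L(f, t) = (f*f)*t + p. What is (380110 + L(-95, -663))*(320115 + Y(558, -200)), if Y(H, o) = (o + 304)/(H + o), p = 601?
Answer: -321047676224368/179 ≈ -1.7936e+12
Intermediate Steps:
Y(H, o) = (304 + o)/(H + o)
L(f, t) = 601 + t*f² (L(f, t) = (f*f)*t + 601 = f²*t + 601 = t*f² + 601 = 601 + t*f²)
(380110 + L(-95, -663))*(320115 + Y(558, -200)) = (380110 + (601 - 663*(-95)²))*(320115 + (304 - 200)/(558 - 200)) = (380110 + (601 - 663*9025))*(320115 + 104/358) = (380110 + (601 - 5983575))*(320115 + (1/358)*104) = (380110 - 5982974)*(320115 + 52/179) = -5602864*57300637/179 = -321047676224368/179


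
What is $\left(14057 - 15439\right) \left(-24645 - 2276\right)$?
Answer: $37204822$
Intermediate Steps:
$\left(14057 - 15439\right) \left(-24645 - 2276\right) = \left(-1382\right) \left(-26921\right) = 37204822$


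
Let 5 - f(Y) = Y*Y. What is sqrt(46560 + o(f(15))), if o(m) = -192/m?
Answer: 4*sqrt(8802915)/55 ≈ 215.78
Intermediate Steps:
f(Y) = 5 - Y**2 (f(Y) = 5 - Y*Y = 5 - Y**2)
sqrt(46560 + o(f(15))) = sqrt(46560 - 192/(5 - 1*15**2)) = sqrt(46560 - 192/(5 - 1*225)) = sqrt(46560 - 192/(5 - 225)) = sqrt(46560 - 192/(-220)) = sqrt(46560 - 192*(-1/220)) = sqrt(46560 + 48/55) = sqrt(2560848/55) = 4*sqrt(8802915)/55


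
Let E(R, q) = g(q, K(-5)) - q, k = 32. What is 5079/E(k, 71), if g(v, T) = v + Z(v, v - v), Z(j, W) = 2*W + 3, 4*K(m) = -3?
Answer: 1693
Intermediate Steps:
K(m) = -¾ (K(m) = (¼)*(-3) = -¾)
Z(j, W) = 3 + 2*W
g(v, T) = 3 + v (g(v, T) = v + (3 + 2*(v - v)) = v + (3 + 2*0) = v + (3 + 0) = v + 3 = 3 + v)
E(R, q) = 3 (E(R, q) = (3 + q) - q = 3)
5079/E(k, 71) = 5079/3 = 5079*(⅓) = 1693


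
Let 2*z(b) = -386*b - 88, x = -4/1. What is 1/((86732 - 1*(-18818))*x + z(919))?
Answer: -1/599611 ≈ -1.6677e-6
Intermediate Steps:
x = -4 (x = -4*1 = -4)
z(b) = -44 - 193*b (z(b) = (-386*b - 88)/2 = (-88 - 386*b)/2 = -44 - 193*b)
1/((86732 - 1*(-18818))*x + z(919)) = 1/((86732 - 1*(-18818))*(-4) + (-44 - 193*919)) = 1/((86732 + 18818)*(-4) + (-44 - 177367)) = 1/(105550*(-4) - 177411) = 1/(-422200 - 177411) = 1/(-599611) = -1/599611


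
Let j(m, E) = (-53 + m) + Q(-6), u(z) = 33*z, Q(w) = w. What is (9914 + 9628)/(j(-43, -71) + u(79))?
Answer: 6514/835 ≈ 7.8012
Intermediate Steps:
j(m, E) = -59 + m (j(m, E) = (-53 + m) - 6 = -59 + m)
(9914 + 9628)/(j(-43, -71) + u(79)) = (9914 + 9628)/((-59 - 43) + 33*79) = 19542/(-102 + 2607) = 19542/2505 = 19542*(1/2505) = 6514/835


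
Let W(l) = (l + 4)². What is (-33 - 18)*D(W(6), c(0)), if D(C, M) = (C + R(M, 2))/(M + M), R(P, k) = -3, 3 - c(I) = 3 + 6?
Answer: 1649/4 ≈ 412.25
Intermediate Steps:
W(l) = (4 + l)²
c(I) = -6 (c(I) = 3 - (3 + 6) = 3 - 1*9 = 3 - 9 = -6)
D(C, M) = (-3 + C)/(2*M) (D(C, M) = (C - 3)/(M + M) = (-3 + C)/((2*M)) = (-3 + C)*(1/(2*M)) = (-3 + C)/(2*M))
(-33 - 18)*D(W(6), c(0)) = (-33 - 18)*((½)*(-3 + (4 + 6)²)/(-6)) = -51*(-1)*(-3 + 10²)/(2*6) = -51*(-1)*(-3 + 100)/(2*6) = -51*(-1)*97/(2*6) = -51*(-97/12) = 1649/4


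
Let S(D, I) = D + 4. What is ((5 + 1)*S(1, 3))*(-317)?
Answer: -9510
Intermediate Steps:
S(D, I) = 4 + D
((5 + 1)*S(1, 3))*(-317) = ((5 + 1)*(4 + 1))*(-317) = (6*5)*(-317) = 30*(-317) = -9510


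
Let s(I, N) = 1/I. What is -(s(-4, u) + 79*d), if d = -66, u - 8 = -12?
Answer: 20857/4 ≈ 5214.3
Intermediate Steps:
u = -4 (u = 8 - 12 = -4)
-(s(-4, u) + 79*d) = -(1/(-4) + 79*(-66)) = -(-¼ - 5214) = -1*(-20857/4) = 20857/4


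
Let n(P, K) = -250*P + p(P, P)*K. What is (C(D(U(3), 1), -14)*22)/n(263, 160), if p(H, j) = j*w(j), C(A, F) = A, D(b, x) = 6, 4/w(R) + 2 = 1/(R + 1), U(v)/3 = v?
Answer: -34782/39543365 ≈ -0.00087959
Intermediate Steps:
U(v) = 3*v
w(R) = 4/(-2 + 1/(1 + R)) (w(R) = 4/(-2 + 1/(R + 1)) = 4/(-2 + 1/(1 + R)))
p(H, j) = 4*j*(-1 - j)/(1 + 2*j) (p(H, j) = j*(4*(-1 - j)/(1 + 2*j)) = 4*j*(-1 - j)/(1 + 2*j))
n(P, K) = -250*P - 4*K*P*(1 + P)/(1 + 2*P) (n(P, K) = -250*P + (-4*P*(1 + P)/(1 + 2*P))*K = -250*P - 4*K*P*(1 + P)/(1 + 2*P))
(C(D(U(3), 1), -14)*22)/n(263, 160) = (6*22)/((2*263*(-125 - 250*263 - 2*160*(1 + 263))/(1 + 2*263))) = 132/((2*263*(-125 - 65750 - 2*160*264)/(1 + 526))) = 132/((2*263*(-125 - 65750 - 84480)/527)) = 132/((2*263*(1/527)*(-150355))) = 132/(-79086730/527) = 132*(-527/79086730) = -34782/39543365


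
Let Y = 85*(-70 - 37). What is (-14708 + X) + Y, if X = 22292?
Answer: -1511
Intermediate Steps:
Y = -9095 (Y = 85*(-107) = -9095)
(-14708 + X) + Y = (-14708 + 22292) - 9095 = 7584 - 9095 = -1511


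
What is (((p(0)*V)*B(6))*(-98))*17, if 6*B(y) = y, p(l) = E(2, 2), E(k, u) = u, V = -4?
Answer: 13328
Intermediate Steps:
p(l) = 2
B(y) = y/6
(((p(0)*V)*B(6))*(-98))*17 = (((2*(-4))*((1/6)*6))*(-98))*17 = (-8*1*(-98))*17 = -8*(-98)*17 = 784*17 = 13328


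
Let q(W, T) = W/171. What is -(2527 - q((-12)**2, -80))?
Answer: -47997/19 ≈ -2526.2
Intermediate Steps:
q(W, T) = W/171 (q(W, T) = W*(1/171) = W/171)
-(2527 - q((-12)**2, -80)) = -(2527 - (-12)**2/171) = -(2527 - 144/171) = -(2527 - 1*16/19) = -(2527 - 16/19) = -1*47997/19 = -47997/19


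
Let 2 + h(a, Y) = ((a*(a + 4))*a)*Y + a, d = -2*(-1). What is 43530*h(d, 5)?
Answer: 5223600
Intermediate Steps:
d = 2
h(a, Y) = -2 + a + Y*a**2*(4 + a) (h(a, Y) = -2 + (((a*(a + 4))*a)*Y + a) = -2 + (((a*(4 + a))*a)*Y + a) = -2 + ((a**2*(4 + a))*Y + a) = -2 + (Y*a**2*(4 + a) + a) = -2 + (a + Y*a**2*(4 + a)) = -2 + a + Y*a**2*(4 + a))
43530*h(d, 5) = 43530*(-2 + 2 + 5*2**3 + 4*5*2**2) = 43530*(-2 + 2 + 5*8 + 4*5*4) = 43530*(-2 + 2 + 40 + 80) = 43530*120 = 5223600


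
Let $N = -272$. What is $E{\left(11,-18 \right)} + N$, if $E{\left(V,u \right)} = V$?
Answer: $-261$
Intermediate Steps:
$E{\left(11,-18 \right)} + N = 11 - 272 = -261$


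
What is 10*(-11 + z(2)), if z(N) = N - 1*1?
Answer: -100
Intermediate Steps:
z(N) = -1 + N (z(N) = N - 1 = -1 + N)
10*(-11 + z(2)) = 10*(-11 + (-1 + 2)) = 10*(-11 + 1) = 10*(-10) = -100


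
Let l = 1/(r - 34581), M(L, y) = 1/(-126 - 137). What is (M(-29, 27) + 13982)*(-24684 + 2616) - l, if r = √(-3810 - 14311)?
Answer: -97044199098021066837/314512148366 + I*√18121/1195863682 ≈ -3.0855e+8 + 1.1257e-7*I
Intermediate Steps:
M(L, y) = -1/263 (M(L, y) = 1/(-263) = -1/263)
r = I*√18121 (r = √(-18121) = I*√18121 ≈ 134.61*I)
l = 1/(-34581 + I*√18121) (l = 1/(I*√18121 - 34581) = 1/(-34581 + I*√18121) ≈ -2.8917e-5 - 1.126e-7*I)
(M(-29, 27) + 13982)*(-24684 + 2616) - l = (-1/263 + 13982)*(-24684 + 2616) - (-34581/1195863682 - I*√18121/1195863682) = (3677265/263)*(-22068) + (34581/1195863682 + I*√18121/1195863682) = -81149884020/263 + (34581/1195863682 + I*√18121/1195863682) = -97044199098021066837/314512148366 + I*√18121/1195863682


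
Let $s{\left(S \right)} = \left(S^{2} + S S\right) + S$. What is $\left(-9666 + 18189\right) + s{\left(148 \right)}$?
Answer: $52479$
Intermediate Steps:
$s{\left(S \right)} = S + 2 S^{2}$ ($s{\left(S \right)} = \left(S^{2} + S^{2}\right) + S = 2 S^{2} + S = S + 2 S^{2}$)
$\left(-9666 + 18189\right) + s{\left(148 \right)} = \left(-9666 + 18189\right) + 148 \left(1 + 2 \cdot 148\right) = 8523 + 148 \left(1 + 296\right) = 8523 + 148 \cdot 297 = 8523 + 43956 = 52479$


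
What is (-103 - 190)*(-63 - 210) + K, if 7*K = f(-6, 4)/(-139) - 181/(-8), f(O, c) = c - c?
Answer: 4479565/56 ≈ 79992.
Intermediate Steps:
f(O, c) = 0
K = 181/56 (K = (0/(-139) - 181/(-8))/7 = (0*(-1/139) - 181*(-1/8))/7 = (0 + 181/8)/7 = (1/7)*(181/8) = 181/56 ≈ 3.2321)
(-103 - 190)*(-63 - 210) + K = (-103 - 190)*(-63 - 210) + 181/56 = -293*(-273) + 181/56 = 79989 + 181/56 = 4479565/56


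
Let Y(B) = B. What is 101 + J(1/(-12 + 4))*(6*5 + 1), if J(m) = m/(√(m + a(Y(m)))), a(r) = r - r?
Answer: 101 + 31*I*√2/4 ≈ 101.0 + 10.96*I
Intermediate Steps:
a(r) = 0
J(m) = √m (J(m) = m/(√(m + 0)) = m/(√m) = m/√m = √m)
101 + J(1/(-12 + 4))*(6*5 + 1) = 101 + √(1/(-12 + 4))*(6*5 + 1) = 101 + √(1/(-8))*(30 + 1) = 101 + √(-⅛)*31 = 101 + (I*√2/4)*31 = 101 + 31*I*√2/4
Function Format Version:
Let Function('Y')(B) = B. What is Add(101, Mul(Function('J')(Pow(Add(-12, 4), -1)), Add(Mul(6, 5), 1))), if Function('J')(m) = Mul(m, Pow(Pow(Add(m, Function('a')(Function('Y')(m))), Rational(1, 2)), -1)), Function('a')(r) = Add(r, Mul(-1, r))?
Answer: Add(101, Mul(Rational(31, 4), I, Pow(2, Rational(1, 2)))) ≈ Add(101.00, Mul(10.960, I))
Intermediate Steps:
Function('a')(r) = 0
Function('J')(m) = Pow(m, Rational(1, 2)) (Function('J')(m) = Mul(m, Pow(Pow(Add(m, 0), Rational(1, 2)), -1)) = Mul(m, Pow(Pow(m, Rational(1, 2)), -1)) = Mul(m, Pow(m, Rational(-1, 2))) = Pow(m, Rational(1, 2)))
Add(101, Mul(Function('J')(Pow(Add(-12, 4), -1)), Add(Mul(6, 5), 1))) = Add(101, Mul(Pow(Pow(Add(-12, 4), -1), Rational(1, 2)), Add(Mul(6, 5), 1))) = Add(101, Mul(Pow(Pow(-8, -1), Rational(1, 2)), Add(30, 1))) = Add(101, Mul(Pow(Rational(-1, 8), Rational(1, 2)), 31)) = Add(101, Mul(Mul(Rational(1, 4), I, Pow(2, Rational(1, 2))), 31)) = Add(101, Mul(Rational(31, 4), I, Pow(2, Rational(1, 2))))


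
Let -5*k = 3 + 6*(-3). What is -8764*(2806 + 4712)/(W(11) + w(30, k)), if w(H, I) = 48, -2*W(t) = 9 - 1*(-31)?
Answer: -2353134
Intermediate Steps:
k = 3 (k = -(3 + 6*(-3))/5 = -(3 - 18)/5 = -⅕*(-15) = 3)
W(t) = -20 (W(t) = -(9 - 1*(-31))/2 = -(9 + 31)/2 = -½*40 = -20)
-8764*(2806 + 4712)/(W(11) + w(30, k)) = -8764*(2806 + 4712)/(-20 + 48) = -8764/(28/7518) = -8764/(28*(1/7518)) = -8764/2/537 = -8764*537/2 = -2353134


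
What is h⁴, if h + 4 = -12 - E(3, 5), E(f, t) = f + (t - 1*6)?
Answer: 104976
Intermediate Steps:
E(f, t) = -6 + f + t (E(f, t) = f + (t - 6) = f + (-6 + t) = -6 + f + t)
h = -18 (h = -4 + (-12 - (-6 + 3 + 5)) = -4 + (-12 - 1*2) = -4 + (-12 - 2) = -4 - 14 = -18)
h⁴ = (-18)⁴ = 104976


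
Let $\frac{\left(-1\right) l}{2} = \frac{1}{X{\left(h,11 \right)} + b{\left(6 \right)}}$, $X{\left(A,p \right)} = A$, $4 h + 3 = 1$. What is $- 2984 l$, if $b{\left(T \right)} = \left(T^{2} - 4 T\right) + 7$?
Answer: $\frac{11936}{37} \approx 322.59$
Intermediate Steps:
$h = - \frac{1}{2}$ ($h = - \frac{3}{4} + \frac{1}{4} \cdot 1 = - \frac{3}{4} + \frac{1}{4} = - \frac{1}{2} \approx -0.5$)
$b{\left(T \right)} = 7 + T^{2} - 4 T$
$l = - \frac{4}{37}$ ($l = - \frac{2}{- \frac{1}{2} + \left(7 + 6^{2} - 24\right)} = - \frac{2}{- \frac{1}{2} + \left(7 + 36 - 24\right)} = - \frac{2}{- \frac{1}{2} + 19} = - \frac{2}{\frac{37}{2}} = \left(-2\right) \frac{2}{37} = - \frac{4}{37} \approx -0.10811$)
$- 2984 l = \left(-2984\right) \left(- \frac{4}{37}\right) = \frac{11936}{37}$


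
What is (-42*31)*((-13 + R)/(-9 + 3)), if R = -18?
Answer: -6727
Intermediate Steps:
(-42*31)*((-13 + R)/(-9 + 3)) = (-42*31)*((-13 - 18)/(-9 + 3)) = -(-40362)/(-6) = -(-40362)*(-1)/6 = -1302*31/6 = -6727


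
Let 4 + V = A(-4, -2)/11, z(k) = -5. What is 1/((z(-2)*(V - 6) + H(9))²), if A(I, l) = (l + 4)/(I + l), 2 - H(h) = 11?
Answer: 1089/1844164 ≈ 0.00059051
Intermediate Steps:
H(h) = -9 (H(h) = 2 - 1*11 = 2 - 11 = -9)
A(I, l) = (4 + l)/(I + l)
V = -133/33 (V = -4 + ((4 - 2)/(-4 - 2))/11 = -4 + (2/(-6))*(1/11) = -4 - ⅙*2*(1/11) = -4 - ⅓*1/11 = -4 - 1/33 = -133/33 ≈ -4.0303)
1/((z(-2)*(V - 6) + H(9))²) = 1/((-5*(-133/33 - 6) - 9)²) = 1/((-5*(-331/33) - 9)²) = 1/((1655/33 - 9)²) = 1/((1358/33)²) = 1/(1844164/1089) = 1089/1844164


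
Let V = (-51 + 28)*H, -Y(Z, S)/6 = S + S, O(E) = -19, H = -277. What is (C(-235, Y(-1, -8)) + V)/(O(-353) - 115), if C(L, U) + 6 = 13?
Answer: -3189/67 ≈ -47.597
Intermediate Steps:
Y(Z, S) = -12*S (Y(Z, S) = -6*(S + S) = -12*S)
C(L, U) = 7 (C(L, U) = -6 + 13 = 7)
V = 6371 (V = (-51 + 28)*(-277) = -23*(-277) = 6371)
(C(-235, Y(-1, -8)) + V)/(O(-353) - 115) = (7 + 6371)/(-19 - 115) = 6378/(-134) = 6378*(-1/134) = -3189/67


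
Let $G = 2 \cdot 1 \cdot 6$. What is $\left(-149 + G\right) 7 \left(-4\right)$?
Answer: $3836$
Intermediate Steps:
$G = 12$ ($G = 2 \cdot 6 = 12$)
$\left(-149 + G\right) 7 \left(-4\right) = \left(-149 + 12\right) 7 \left(-4\right) = \left(-137\right) \left(-28\right) = 3836$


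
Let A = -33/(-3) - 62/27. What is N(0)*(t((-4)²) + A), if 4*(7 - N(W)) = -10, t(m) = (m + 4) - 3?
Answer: 6593/27 ≈ 244.19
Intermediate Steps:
t(m) = 1 + m (t(m) = (4 + m) - 3 = 1 + m)
N(W) = 19/2 (N(W) = 7 - ¼*(-10) = 7 + 5/2 = 19/2)
A = 235/27 (A = -33*(-⅓) - 62*1/27 = 11 - 62/27 = 235/27 ≈ 8.7037)
N(0)*(t((-4)²) + A) = 19*((1 + (-4)²) + 235/27)/2 = 19*((1 + 16) + 235/27)/2 = 19*(17 + 235/27)/2 = (19/2)*(694/27) = 6593/27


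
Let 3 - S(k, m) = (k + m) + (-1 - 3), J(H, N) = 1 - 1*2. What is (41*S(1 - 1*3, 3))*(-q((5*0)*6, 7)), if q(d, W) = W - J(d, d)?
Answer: -1968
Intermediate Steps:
J(H, N) = -1 (J(H, N) = 1 - 2 = -1)
S(k, m) = 7 - k - m (S(k, m) = 3 - ((k + m) + (-1 - 3)) = 3 - ((k + m) - 4) = 3 - (-4 + k + m) = 3 + (4 - k - m) = 7 - k - m)
q(d, W) = 1 + W (q(d, W) = W - 1*(-1) = W + 1 = 1 + W)
(41*S(1 - 1*3, 3))*(-q((5*0)*6, 7)) = (41*(7 - (1 - 1*3) - 1*3))*(-(1 + 7)) = (41*(7 - (1 - 3) - 3))*(-1*8) = (41*(7 - 1*(-2) - 3))*(-8) = (41*(7 + 2 - 3))*(-8) = (41*6)*(-8) = 246*(-8) = -1968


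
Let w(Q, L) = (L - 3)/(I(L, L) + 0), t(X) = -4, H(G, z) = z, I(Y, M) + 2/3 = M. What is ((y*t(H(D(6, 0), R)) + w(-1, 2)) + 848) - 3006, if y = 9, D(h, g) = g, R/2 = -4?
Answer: -8779/4 ≈ -2194.8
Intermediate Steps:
R = -8 (R = 2*(-4) = -8)
I(Y, M) = -⅔ + M
w(Q, L) = (-3 + L)/(-⅔ + L) (w(Q, L) = (L - 3)/((-⅔ + L) + 0) = (-3 + L)/(-⅔ + L))
((y*t(H(D(6, 0), R)) + w(-1, 2)) + 848) - 3006 = ((9*(-4) + 3*(-3 + 2)/(-2 + 3*2)) + 848) - 3006 = ((-36 + 3*(-1)/(-2 + 6)) + 848) - 3006 = ((-36 + 3*(-1)/4) + 848) - 3006 = ((-36 + 3*(¼)*(-1)) + 848) - 3006 = ((-36 - ¾) + 848) - 3006 = (-147/4 + 848) - 3006 = 3245/4 - 3006 = -8779/4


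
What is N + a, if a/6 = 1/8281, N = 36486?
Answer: 302140572/8281 ≈ 36486.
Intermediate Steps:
a = 6/8281 ≈ 0.00072455
N + a = 36486 + 6/8281 = 302140572/8281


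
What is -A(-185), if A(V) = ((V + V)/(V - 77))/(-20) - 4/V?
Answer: 4749/96940 ≈ 0.048989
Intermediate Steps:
A(V) = -4/V - V/(10*(-77 + V)) (A(V) = ((2*V)/(-77 + V))*(-1/20) - 4/V = (2*V/(-77 + V))*(-1/20) - 4/V = -V/(10*(-77 + V)) - 4/V = -4/V - V/(10*(-77 + V)))
-A(-185) = -(3080 - 1*(-185)² - 40*(-185))/(10*(-185)*(-77 - 185)) = -(-1)*(3080 - 1*34225 + 7400)/(10*185*(-262)) = -(-1)*(-1)*(3080 - 34225 + 7400)/(10*185*262) = -(-1)*(-1)*(-23745)/(10*185*262) = -1*(-4749/96940) = 4749/96940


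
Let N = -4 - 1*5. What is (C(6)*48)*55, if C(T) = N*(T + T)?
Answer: -285120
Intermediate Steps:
N = -9 (N = -4 - 5 = -9)
C(T) = -18*T (C(T) = -9*(T + T) = -18*T)
(C(6)*48)*55 = (-18*6*48)*55 = -108*48*55 = -5184*55 = -285120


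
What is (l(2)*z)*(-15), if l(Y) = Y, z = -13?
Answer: 390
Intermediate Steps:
(l(2)*z)*(-15) = (2*(-13))*(-15) = -26*(-15) = 390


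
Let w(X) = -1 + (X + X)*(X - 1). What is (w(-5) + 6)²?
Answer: 4225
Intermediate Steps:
w(X) = -1 + 2*X*(-1 + X) (w(X) = -1 + (2*X)*(-1 + X) = -1 + 2*X*(-1 + X))
(w(-5) + 6)² = ((-1 - 2*(-5) + 2*(-5)²) + 6)² = ((-1 + 10 + 2*25) + 6)² = ((-1 + 10 + 50) + 6)² = (59 + 6)² = 65² = 4225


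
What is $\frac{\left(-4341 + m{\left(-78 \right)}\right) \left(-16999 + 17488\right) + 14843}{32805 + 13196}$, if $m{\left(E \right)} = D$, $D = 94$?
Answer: $- \frac{2061940}{46001} \approx -44.824$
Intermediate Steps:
$m{\left(E \right)} = 94$
$\frac{\left(-4341 + m{\left(-78 \right)}\right) \left(-16999 + 17488\right) + 14843}{32805 + 13196} = \frac{\left(-4341 + 94\right) \left(-16999 + 17488\right) + 14843}{32805 + 13196} = \frac{\left(-4247\right) 489 + 14843}{46001} = \left(-2076783 + 14843\right) \frac{1}{46001} = \left(-2061940\right) \frac{1}{46001} = - \frac{2061940}{46001}$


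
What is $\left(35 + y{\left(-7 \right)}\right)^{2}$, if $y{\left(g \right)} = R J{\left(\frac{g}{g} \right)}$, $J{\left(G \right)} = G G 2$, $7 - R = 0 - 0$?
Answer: $2401$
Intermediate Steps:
$R = 7$ ($R = 7 - \left(0 - 0\right) = 7 - \left(0 + 0\right) = 7 - 0 = 7 + 0 = 7$)
$J{\left(G \right)} = 2 G^{2}$ ($J{\left(G \right)} = G^{2} \cdot 2 = 2 G^{2}$)
$y{\left(g \right)} = 14$ ($y{\left(g \right)} = 7 \cdot 2 \left(\frac{g}{g}\right)^{2} = 7 \cdot 2 \cdot 1^{2} = 7 \cdot 2 \cdot 1 = 7 \cdot 2 = 14$)
$\left(35 + y{\left(-7 \right)}\right)^{2} = \left(35 + 14\right)^{2} = 49^{2} = 2401$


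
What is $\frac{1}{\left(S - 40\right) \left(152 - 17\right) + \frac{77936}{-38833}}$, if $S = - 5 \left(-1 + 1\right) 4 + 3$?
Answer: $- \frac{38833}{194048771} \approx -0.00020012$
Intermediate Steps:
$S = 3$ ($S = \left(-5\right) 0 \cdot 4 + 3 = 0 \cdot 4 + 3 = 0 + 3 = 3$)
$\frac{1}{\left(S - 40\right) \left(152 - 17\right) + \frac{77936}{-38833}} = \frac{1}{\left(3 - 40\right) \left(152 - 17\right) + \frac{77936}{-38833}} = \frac{1}{\left(-37\right) 135 + 77936 \left(- \frac{1}{38833}\right)} = \frac{1}{-4995 - \frac{77936}{38833}} = \frac{1}{- \frac{194048771}{38833}} = - \frac{38833}{194048771}$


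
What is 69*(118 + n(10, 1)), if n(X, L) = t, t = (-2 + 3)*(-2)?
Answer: 8004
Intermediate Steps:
t = -2 (t = 1*(-2) = -2)
n(X, L) = -2
69*(118 + n(10, 1)) = 69*(118 - 2) = 69*116 = 8004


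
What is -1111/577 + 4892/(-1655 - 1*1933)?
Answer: -1702238/517569 ≈ -3.2889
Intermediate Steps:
-1111/577 + 4892/(-1655 - 1*1933) = -1111*1/577 + 4892/(-1655 - 1933) = -1111/577 + 4892/(-3588) = -1111/577 + 4892*(-1/3588) = -1111/577 - 1223/897 = -1702238/517569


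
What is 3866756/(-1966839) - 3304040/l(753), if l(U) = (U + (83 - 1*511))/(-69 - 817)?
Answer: 1151536558738892/127844535 ≈ 9.0073e+6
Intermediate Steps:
l(U) = 214/443 - U/886 (l(U) = (U + (83 - 511))/(-886) = (U - 428)*(-1/886) = (-428 + U)*(-1/886) = 214/443 - U/886)
3866756/(-1966839) - 3304040/l(753) = 3866756/(-1966839) - 3304040/(214/443 - 1/886*753) = 3866756*(-1/1966839) - 3304040/(214/443 - 753/886) = -3866756/1966839 - 3304040/(-325/886) = -3866756/1966839 - 3304040*(-886/325) = -3866756/1966839 + 585475888/65 = 1151536558738892/127844535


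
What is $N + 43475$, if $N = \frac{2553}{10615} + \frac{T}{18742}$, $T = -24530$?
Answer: $\frac{4324489579563}{99473165} \approx 43474.0$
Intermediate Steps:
$N = - \frac{106268812}{99473165}$ ($N = \frac{2553}{10615} - \frac{24530}{18742} = 2553 \cdot \frac{1}{10615} - \frac{12265}{9371} = \frac{2553}{10615} - \frac{12265}{9371} = - \frac{106268812}{99473165} \approx -1.0683$)
$N + 43475 = - \frac{106268812}{99473165} + 43475 = \frac{4324489579563}{99473165}$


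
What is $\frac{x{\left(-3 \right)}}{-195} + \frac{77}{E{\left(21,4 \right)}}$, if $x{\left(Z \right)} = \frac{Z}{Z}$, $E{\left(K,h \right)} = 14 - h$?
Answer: $\frac{3001}{390} \approx 7.6949$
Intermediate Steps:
$x{\left(Z \right)} = 1$
$\frac{x{\left(-3 \right)}}{-195} + \frac{77}{E{\left(21,4 \right)}} = 1 \frac{1}{-195} + \frac{77}{14 - 4} = 1 \left(- \frac{1}{195}\right) + \frac{77}{14 - 4} = - \frac{1}{195} + \frac{77}{10} = \frac{3001}{390}$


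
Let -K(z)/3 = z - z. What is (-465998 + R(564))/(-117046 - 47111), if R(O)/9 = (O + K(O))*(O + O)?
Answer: -751390/23451 ≈ -32.041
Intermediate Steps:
K(z) = 0 (K(z) = -3*(z - z) = -3*0 = 0)
R(O) = 18*O² (R(O) = 9*((O + 0)*(O + O)) = 9*(O*(2*O)) = 9*(2*O²) = 18*O²)
(-465998 + R(564))/(-117046 - 47111) = (-465998 + 18*564²)/(-117046 - 47111) = (-465998 + 18*318096)/(-164157) = (-465998 + 5725728)*(-1/164157) = 5259730*(-1/164157) = -751390/23451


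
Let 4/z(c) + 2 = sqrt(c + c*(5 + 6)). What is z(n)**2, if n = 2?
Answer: 4/(1 - sqrt(6))**2 ≈ 1.9038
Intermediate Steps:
z(c) = 4/(-2 + 2*sqrt(3)*sqrt(c)) (z(c) = 4/(-2 + sqrt(c + c*(5 + 6))) = 4/(-2 + sqrt(c + c*11)) = 4/(-2 + sqrt(c + 11*c)) = 4/(-2 + sqrt(12*c)) = 4/(-2 + 2*sqrt(3)*sqrt(c)))
z(n)**2 = (2/(-1 + sqrt(3)*sqrt(2)))**2 = (2/(-1 + sqrt(6)))**2 = 4/(-1 + sqrt(6))**2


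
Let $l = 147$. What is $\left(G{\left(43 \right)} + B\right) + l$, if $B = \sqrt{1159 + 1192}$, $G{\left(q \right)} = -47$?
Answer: $100 + \sqrt{2351} \approx 148.49$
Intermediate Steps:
$B = \sqrt{2351} \approx 48.487$
$\left(G{\left(43 \right)} + B\right) + l = \left(-47 + \sqrt{2351}\right) + 147 = 100 + \sqrt{2351}$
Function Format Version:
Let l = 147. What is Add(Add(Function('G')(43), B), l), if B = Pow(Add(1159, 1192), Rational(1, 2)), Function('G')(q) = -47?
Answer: Add(100, Pow(2351, Rational(1, 2))) ≈ 148.49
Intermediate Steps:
B = Pow(2351, Rational(1, 2)) ≈ 48.487
Add(Add(Function('G')(43), B), l) = Add(Add(-47, Pow(2351, Rational(1, 2))), 147) = Add(100, Pow(2351, Rational(1, 2)))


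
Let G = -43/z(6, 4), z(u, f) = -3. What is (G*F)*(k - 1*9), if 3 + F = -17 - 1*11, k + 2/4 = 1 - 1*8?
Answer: 14663/2 ≈ 7331.5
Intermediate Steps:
k = -15/2 (k = -½ + (1 - 1*8) = -½ + (1 - 8) = -½ - 7 = -15/2 ≈ -7.5000)
G = 43/3 (G = -43/(-3) = -43*(-⅓) = 43/3 ≈ 14.333)
F = -31 (F = -3 + (-17 - 1*11) = -3 + (-17 - 11) = -3 - 28 = -31)
(G*F)*(k - 1*9) = ((43/3)*(-31))*(-15/2 - 1*9) = -1333*(-15/2 - 9)/3 = -1333/3*(-33/2) = 14663/2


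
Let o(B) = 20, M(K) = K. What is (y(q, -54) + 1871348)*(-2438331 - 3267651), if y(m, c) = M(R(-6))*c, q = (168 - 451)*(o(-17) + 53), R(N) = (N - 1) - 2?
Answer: -10680651110988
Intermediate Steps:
R(N) = -3 + N (R(N) = (-1 + N) - 2 = -3 + N)
q = -20659 (q = (168 - 451)*(20 + 53) = -283*73 = -20659)
y(m, c) = -9*c (y(m, c) = (-3 - 6)*c = -9*c)
(y(q, -54) + 1871348)*(-2438331 - 3267651) = (-9*(-54) + 1871348)*(-2438331 - 3267651) = (486 + 1871348)*(-5705982) = 1871834*(-5705982) = -10680651110988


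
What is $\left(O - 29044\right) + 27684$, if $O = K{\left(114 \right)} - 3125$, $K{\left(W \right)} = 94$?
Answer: $-4391$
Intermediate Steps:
$O = -3031$ ($O = 94 - 3125 = -3031$)
$\left(O - 29044\right) + 27684 = \left(-3031 - 29044\right) + 27684 = -32075 + 27684 = -4391$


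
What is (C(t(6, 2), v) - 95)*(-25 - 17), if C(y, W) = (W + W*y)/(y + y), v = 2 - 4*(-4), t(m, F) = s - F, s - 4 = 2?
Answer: 7035/2 ≈ 3517.5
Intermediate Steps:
s = 6 (s = 4 + 2 = 6)
t(m, F) = 6 - F
v = 18 (v = 2 + 16 = 18)
C(y, W) = (W + W*y)/(2*y) (C(y, W) = (W + W*y)/((2*y)) = (W + W*y)*(1/(2*y)) = (W + W*y)/(2*y))
(C(t(6, 2), v) - 95)*(-25 - 17) = ((½)*18*(1 + (6 - 1*2))/(6 - 1*2) - 95)*(-25 - 17) = ((½)*18*(1 + (6 - 2))/(6 - 2) - 95)*(-42) = ((½)*18*(1 + 4)/4 - 95)*(-42) = ((½)*18*(¼)*5 - 95)*(-42) = (45/4 - 95)*(-42) = -335/4*(-42) = 7035/2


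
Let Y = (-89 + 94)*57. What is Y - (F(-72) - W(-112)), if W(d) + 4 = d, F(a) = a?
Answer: 241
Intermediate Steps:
W(d) = -4 + d
Y = 285 (Y = 5*57 = 285)
Y - (F(-72) - W(-112)) = 285 - (-72 - (-4 - 112)) = 285 - (-72 - 1*(-116)) = 285 - (-72 + 116) = 285 - 1*44 = 285 - 44 = 241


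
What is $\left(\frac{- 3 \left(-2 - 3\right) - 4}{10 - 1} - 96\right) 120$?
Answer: $- \frac{34120}{3} \approx -11373.0$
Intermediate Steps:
$\left(\frac{- 3 \left(-2 - 3\right) - 4}{10 - 1} - 96\right) 120 = \left(\frac{\left(-3\right) \left(-5\right) - 4}{9} - 96\right) 120 = \left(\left(15 - 4\right) \frac{1}{9} - 96\right) 120 = \left(11 \cdot \frac{1}{9} - 96\right) 120 = \left(\frac{11}{9} - 96\right) 120 = \left(- \frac{853}{9}\right) 120 = - \frac{34120}{3}$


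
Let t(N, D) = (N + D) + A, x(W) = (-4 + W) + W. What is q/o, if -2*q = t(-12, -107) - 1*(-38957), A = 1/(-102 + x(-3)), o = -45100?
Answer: 869971/2020480 ≈ 0.43058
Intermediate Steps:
x(W) = -4 + 2*W
A = -1/112 (A = 1/(-102 + (-4 + 2*(-3))) = 1/(-102 + (-4 - 6)) = 1/(-102 - 10) = 1/(-112) = -1/112 ≈ -0.0089286)
t(N, D) = -1/112 + D + N (t(N, D) = (N + D) - 1/112 = (D + N) - 1/112 = -1/112 + D + N)
q = -4349855/224 (q = -((-1/112 - 107 - 12) - 1*(-38957))/2 = -(-13329/112 + 38957)/2 = -½*4349855/112 = -4349855/224 ≈ -19419.)
q/o = -4349855/224/(-45100) = -4349855/224*(-1/45100) = 869971/2020480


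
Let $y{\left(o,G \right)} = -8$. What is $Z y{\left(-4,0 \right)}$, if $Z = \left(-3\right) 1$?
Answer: $24$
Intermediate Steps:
$Z = -3$
$Z y{\left(-4,0 \right)} = \left(-3\right) \left(-8\right) = 24$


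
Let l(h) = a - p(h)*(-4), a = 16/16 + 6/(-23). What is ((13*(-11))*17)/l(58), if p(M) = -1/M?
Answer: -1621477/447 ≈ -3627.5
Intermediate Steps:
a = 17/23 (a = 16*(1/16) + 6*(-1/23) = 1 - 6/23 = 17/23 ≈ 0.73913)
l(h) = 17/23 - 4/h (l(h) = 17/23 - (-1/h)*(-4) = 17/23 - 4/h)
((13*(-11))*17)/l(58) = ((13*(-11))*17)/(17/23 - 4/58) = (-143*17)/(17/23 - 4*1/58) = -2431/(17/23 - 2/29) = -2431/447/667 = -2431*667/447 = -1621477/447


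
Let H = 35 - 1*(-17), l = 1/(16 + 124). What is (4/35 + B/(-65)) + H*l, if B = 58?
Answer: -37/91 ≈ -0.40659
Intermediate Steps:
l = 1/140 ≈ 0.0071429
H = 52 (H = 35 + 17 = 52)
(4/35 + B/(-65)) + H*l = (4/35 + 58/(-65)) + 52*(1/140) = (4*(1/35) + 58*(-1/65)) + 13/35 = (4/35 - 58/65) + 13/35 = -354/455 + 13/35 = -37/91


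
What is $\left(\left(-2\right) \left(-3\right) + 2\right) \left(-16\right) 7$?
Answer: $-896$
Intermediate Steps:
$\left(\left(-2\right) \left(-3\right) + 2\right) \left(-16\right) 7 = \left(6 + 2\right) \left(-16\right) 7 = 8 \left(-16\right) 7 = \left(-128\right) 7 = -896$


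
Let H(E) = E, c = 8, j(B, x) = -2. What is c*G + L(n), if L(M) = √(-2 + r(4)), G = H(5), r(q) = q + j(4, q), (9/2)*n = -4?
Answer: 40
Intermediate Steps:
n = -8/9 (n = (2/9)*(-4) = -8/9 ≈ -0.88889)
r(q) = -2 + q (r(q) = q - 2 = -2 + q)
G = 5
L(M) = 0 (L(M) = √(-2 + (-2 + 4)) = √(-2 + 2) = √0 = 0)
c*G + L(n) = 8*5 + 0 = 40 + 0 = 40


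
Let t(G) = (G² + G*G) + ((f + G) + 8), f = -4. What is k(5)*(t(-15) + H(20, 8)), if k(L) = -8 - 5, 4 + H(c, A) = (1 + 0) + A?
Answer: -5772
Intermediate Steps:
H(c, A) = -3 + A (H(c, A) = -4 + ((1 + 0) + A) = -4 + (1 + A) = -3 + A)
t(G) = 4 + G + 2*G² (t(G) = (G² + G*G) + ((-4 + G) + 8) = (G² + G²) + (4 + G) = 2*G² + (4 + G) = 4 + G + 2*G²)
k(L) = -13
k(5)*(t(-15) + H(20, 8)) = -13*((4 - 15 + 2*(-15)²) + (-3 + 8)) = -13*((4 - 15 + 2*225) + 5) = -13*((4 - 15 + 450) + 5) = -13*(439 + 5) = -13*444 = -5772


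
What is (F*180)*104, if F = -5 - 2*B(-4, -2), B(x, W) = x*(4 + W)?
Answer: 205920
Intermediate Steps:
F = 11 (F = -5 - (-8)*(4 - 2) = -5 - (-8)*2 = -5 - 2*(-8) = -5 + 16 = 11)
(F*180)*104 = (11*180)*104 = 1980*104 = 205920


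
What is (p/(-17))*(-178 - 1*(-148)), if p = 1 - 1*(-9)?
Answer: 300/17 ≈ 17.647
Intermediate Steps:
p = 10 (p = 1 + 9 = 10)
(p/(-17))*(-178 - 1*(-148)) = (10/(-17))*(-178 - 1*(-148)) = (10*(-1/17))*(-178 + 148) = -10/17*(-30) = 300/17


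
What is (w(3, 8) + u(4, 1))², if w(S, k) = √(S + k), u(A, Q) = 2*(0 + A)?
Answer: (8 + √11)² ≈ 128.07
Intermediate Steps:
u(A, Q) = 2*A
(w(3, 8) + u(4, 1))² = (√(3 + 8) + 2*4)² = (√11 + 8)² = (8 + √11)²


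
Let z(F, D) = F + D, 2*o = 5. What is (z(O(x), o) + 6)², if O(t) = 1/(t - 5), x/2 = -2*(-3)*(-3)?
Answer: 483025/6724 ≈ 71.836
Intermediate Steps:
o = 5/2 (o = (½)*5 = 5/2 ≈ 2.5000)
x = -36 (x = 2*(-2*(-3)*(-3)) = 2*(6*(-3)) = 2*(-18) = -36)
O(t) = 1/(-5 + t)
z(F, D) = D + F
(z(O(x), o) + 6)² = ((5/2 + 1/(-5 - 36)) + 6)² = ((5/2 + 1/(-41)) + 6)² = ((5/2 - 1/41) + 6)² = (203/82 + 6)² = (695/82)² = 483025/6724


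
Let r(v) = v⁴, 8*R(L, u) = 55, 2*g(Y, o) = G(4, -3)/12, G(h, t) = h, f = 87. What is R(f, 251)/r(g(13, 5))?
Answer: 8910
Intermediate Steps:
g(Y, o) = ⅙ (g(Y, o) = (4/12)/2 = (4*(1/12))/2 = (½)*(⅓) = ⅙)
R(L, u) = 55/8 (R(L, u) = (⅛)*55 = 55/8)
R(f, 251)/r(g(13, 5)) = 55/(8*((⅙)⁴)) = 55/(8*(1/1296)) = (55/8)*1296 = 8910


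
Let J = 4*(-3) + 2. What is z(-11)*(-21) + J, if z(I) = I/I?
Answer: -31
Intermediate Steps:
z(I) = 1
J = -10 (J = -12 + 2 = -10)
z(-11)*(-21) + J = 1*(-21) - 10 = -21 - 10 = -31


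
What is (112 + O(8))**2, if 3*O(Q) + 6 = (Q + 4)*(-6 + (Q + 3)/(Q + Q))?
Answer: 126025/16 ≈ 7876.6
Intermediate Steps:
O(Q) = -2 + (-6 + (3 + Q)/(2*Q))*(4 + Q)/3 (O(Q) = -2 + ((Q + 4)*(-6 + (Q + 3)/(Q + Q)))/3 = -2 + ((4 + Q)*(-6 + (3 + Q)/((2*Q))))/3 = -2 + ((4 + Q)*(-6 + (3 + Q)*(1/(2*Q))))/3 = -2 + ((4 + Q)*(-6 + (3 + Q)/(2*Q)))/3 = -2 + ((-6 + (3 + Q)/(2*Q))*(4 + Q))/3 = -2 + (-6 + (3 + Q)/(2*Q))*(4 + Q)/3)
(112 + O(8))**2 = (112 + (1/6)*(12 - 1*8*(53 + 11*8))/8)**2 = (112 + (1/6)*(1/8)*(12 - 1*8*(53 + 88)))**2 = (112 + (1/6)*(1/8)*(12 - 1*8*141))**2 = (112 + (1/6)*(1/8)*(12 - 1128))**2 = (112 + (1/6)*(1/8)*(-1116))**2 = (112 - 93/4)**2 = (355/4)**2 = 126025/16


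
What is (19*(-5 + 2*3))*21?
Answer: 399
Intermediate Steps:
(19*(-5 + 2*3))*21 = (19*(-5 + 6))*21 = (19*1)*21 = 19*21 = 399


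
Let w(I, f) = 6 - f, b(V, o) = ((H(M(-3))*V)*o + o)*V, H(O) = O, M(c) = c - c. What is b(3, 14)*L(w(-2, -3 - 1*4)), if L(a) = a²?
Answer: 7098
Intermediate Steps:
M(c) = 0
b(V, o) = V*o (b(V, o) = ((0*V)*o + o)*V = (0*o + o)*V = (0 + o)*V = o*V = V*o)
b(3, 14)*L(w(-2, -3 - 1*4)) = (3*14)*(6 - (-3 - 1*4))² = 42*(6 - (-3 - 4))² = 42*(6 - 1*(-7))² = 42*(6 + 7)² = 42*13² = 42*169 = 7098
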